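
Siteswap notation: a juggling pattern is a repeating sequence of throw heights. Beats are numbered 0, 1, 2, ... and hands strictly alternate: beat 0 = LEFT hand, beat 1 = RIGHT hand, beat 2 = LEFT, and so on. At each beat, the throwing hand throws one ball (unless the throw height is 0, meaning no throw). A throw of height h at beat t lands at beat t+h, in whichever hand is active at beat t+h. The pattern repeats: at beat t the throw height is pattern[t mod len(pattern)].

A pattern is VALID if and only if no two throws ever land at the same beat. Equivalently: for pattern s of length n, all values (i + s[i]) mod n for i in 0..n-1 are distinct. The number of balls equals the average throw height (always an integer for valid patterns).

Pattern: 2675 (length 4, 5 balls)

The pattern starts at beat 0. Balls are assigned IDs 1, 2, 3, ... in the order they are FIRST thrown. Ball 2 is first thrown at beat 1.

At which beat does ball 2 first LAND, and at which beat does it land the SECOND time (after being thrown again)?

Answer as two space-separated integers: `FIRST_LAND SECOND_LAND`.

Beat 0 (L): throw ball1 h=2 -> lands@2:L; in-air after throw: [b1@2:L]
Beat 1 (R): throw ball2 h=6 -> lands@7:R; in-air after throw: [b1@2:L b2@7:R]
Beat 2 (L): throw ball1 h=7 -> lands@9:R; in-air after throw: [b2@7:R b1@9:R]
Beat 3 (R): throw ball3 h=5 -> lands@8:L; in-air after throw: [b2@7:R b3@8:L b1@9:R]
Beat 4 (L): throw ball4 h=2 -> lands@6:L; in-air after throw: [b4@6:L b2@7:R b3@8:L b1@9:R]
Beat 5 (R): throw ball5 h=6 -> lands@11:R; in-air after throw: [b4@6:L b2@7:R b3@8:L b1@9:R b5@11:R]
Beat 6 (L): throw ball4 h=7 -> lands@13:R; in-air after throw: [b2@7:R b3@8:L b1@9:R b5@11:R b4@13:R]
Beat 7 (R): throw ball2 h=5 -> lands@12:L; in-air after throw: [b3@8:L b1@9:R b5@11:R b2@12:L b4@13:R]
Beat 8 (L): throw ball3 h=2 -> lands@10:L; in-air after throw: [b1@9:R b3@10:L b5@11:R b2@12:L b4@13:R]
Beat 9 (R): throw ball1 h=6 -> lands@15:R; in-air after throw: [b3@10:L b5@11:R b2@12:L b4@13:R b1@15:R]
Beat 10 (L): throw ball3 h=7 -> lands@17:R; in-air after throw: [b5@11:R b2@12:L b4@13:R b1@15:R b3@17:R]
Beat 11 (R): throw ball5 h=5 -> lands@16:L; in-air after throw: [b2@12:L b4@13:R b1@15:R b5@16:L b3@17:R]
Beat 12 (L): throw ball2 h=2 -> lands@14:L; in-air after throw: [b4@13:R b2@14:L b1@15:R b5@16:L b3@17:R]
Ball 2: thrown@1 h=6 -> first land @7; rethrown@7 h=5 -> second land @12

Answer: 7 12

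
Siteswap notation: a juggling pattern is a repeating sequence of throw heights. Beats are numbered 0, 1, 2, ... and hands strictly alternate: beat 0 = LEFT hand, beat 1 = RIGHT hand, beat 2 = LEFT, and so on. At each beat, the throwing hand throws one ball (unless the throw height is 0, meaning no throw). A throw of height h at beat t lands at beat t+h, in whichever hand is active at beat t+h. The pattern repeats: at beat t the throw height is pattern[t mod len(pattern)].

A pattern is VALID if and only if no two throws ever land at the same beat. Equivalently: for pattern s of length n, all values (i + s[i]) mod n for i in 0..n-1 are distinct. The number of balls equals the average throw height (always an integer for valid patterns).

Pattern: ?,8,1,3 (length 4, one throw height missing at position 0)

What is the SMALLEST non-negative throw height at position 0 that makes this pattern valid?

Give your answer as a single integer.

Answer: 0

Derivation:
i=0: s[i]=? (unknown)
i=1: (1 + 8) mod 4 = 1
i=2: (2 + 1) mod 4 = 3
i=3: (3 + 3) mod 4 = 2
Known residues: [1, 2, 3]; need a permutation of 0..3, so missing residue r = 0
Need (0 + s) mod 4 = 0; smallest s = (0 - 0) mod 4 = 0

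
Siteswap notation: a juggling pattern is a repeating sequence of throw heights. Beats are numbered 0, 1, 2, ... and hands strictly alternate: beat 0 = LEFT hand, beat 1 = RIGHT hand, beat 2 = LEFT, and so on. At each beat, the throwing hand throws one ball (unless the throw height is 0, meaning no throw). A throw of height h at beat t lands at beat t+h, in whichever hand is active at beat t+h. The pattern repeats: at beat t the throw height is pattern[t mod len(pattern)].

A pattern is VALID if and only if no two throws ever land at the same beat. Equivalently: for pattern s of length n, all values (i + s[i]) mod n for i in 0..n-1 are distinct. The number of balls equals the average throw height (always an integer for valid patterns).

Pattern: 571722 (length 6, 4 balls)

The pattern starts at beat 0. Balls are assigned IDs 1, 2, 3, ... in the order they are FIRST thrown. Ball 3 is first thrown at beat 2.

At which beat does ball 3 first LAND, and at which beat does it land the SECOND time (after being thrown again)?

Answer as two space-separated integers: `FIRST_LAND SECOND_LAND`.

Answer: 3 10

Derivation:
Beat 0 (L): throw ball1 h=5 -> lands@5:R; in-air after throw: [b1@5:R]
Beat 1 (R): throw ball2 h=7 -> lands@8:L; in-air after throw: [b1@5:R b2@8:L]
Beat 2 (L): throw ball3 h=1 -> lands@3:R; in-air after throw: [b3@3:R b1@5:R b2@8:L]
Beat 3 (R): throw ball3 h=7 -> lands@10:L; in-air after throw: [b1@5:R b2@8:L b3@10:L]
Beat 4 (L): throw ball4 h=2 -> lands@6:L; in-air after throw: [b1@5:R b4@6:L b2@8:L b3@10:L]
Beat 5 (R): throw ball1 h=2 -> lands@7:R; in-air after throw: [b4@6:L b1@7:R b2@8:L b3@10:L]
Beat 6 (L): throw ball4 h=5 -> lands@11:R; in-air after throw: [b1@7:R b2@8:L b3@10:L b4@11:R]
Beat 7 (R): throw ball1 h=7 -> lands@14:L; in-air after throw: [b2@8:L b3@10:L b4@11:R b1@14:L]
Beat 8 (L): throw ball2 h=1 -> lands@9:R; in-air after throw: [b2@9:R b3@10:L b4@11:R b1@14:L]
Beat 9 (R): throw ball2 h=7 -> lands@16:L; in-air after throw: [b3@10:L b4@11:R b1@14:L b2@16:L]
Beat 10 (L): throw ball3 h=2 -> lands@12:L; in-air after throw: [b4@11:R b3@12:L b1@14:L b2@16:L]
Ball 3: thrown@2 h=1 -> first land @3; rethrown@3 h=7 -> second land @10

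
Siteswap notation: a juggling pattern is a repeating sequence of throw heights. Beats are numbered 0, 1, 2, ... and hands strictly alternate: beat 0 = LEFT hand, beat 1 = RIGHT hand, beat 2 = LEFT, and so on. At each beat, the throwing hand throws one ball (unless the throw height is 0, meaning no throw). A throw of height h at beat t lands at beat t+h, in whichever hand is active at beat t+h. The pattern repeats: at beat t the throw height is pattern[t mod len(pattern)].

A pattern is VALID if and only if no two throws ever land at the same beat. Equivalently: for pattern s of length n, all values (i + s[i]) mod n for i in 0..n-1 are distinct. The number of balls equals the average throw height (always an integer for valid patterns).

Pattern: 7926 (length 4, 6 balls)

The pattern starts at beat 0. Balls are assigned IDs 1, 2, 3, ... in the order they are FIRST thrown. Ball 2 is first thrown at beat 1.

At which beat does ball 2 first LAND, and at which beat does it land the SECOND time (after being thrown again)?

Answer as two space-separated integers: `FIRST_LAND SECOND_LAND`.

Beat 0 (L): throw ball1 h=7 -> lands@7:R; in-air after throw: [b1@7:R]
Beat 1 (R): throw ball2 h=9 -> lands@10:L; in-air after throw: [b1@7:R b2@10:L]
Beat 2 (L): throw ball3 h=2 -> lands@4:L; in-air after throw: [b3@4:L b1@7:R b2@10:L]
Beat 3 (R): throw ball4 h=6 -> lands@9:R; in-air after throw: [b3@4:L b1@7:R b4@9:R b2@10:L]
Beat 4 (L): throw ball3 h=7 -> lands@11:R; in-air after throw: [b1@7:R b4@9:R b2@10:L b3@11:R]
Beat 5 (R): throw ball5 h=9 -> lands@14:L; in-air after throw: [b1@7:R b4@9:R b2@10:L b3@11:R b5@14:L]
Beat 6 (L): throw ball6 h=2 -> lands@8:L; in-air after throw: [b1@7:R b6@8:L b4@9:R b2@10:L b3@11:R b5@14:L]
Beat 7 (R): throw ball1 h=6 -> lands@13:R; in-air after throw: [b6@8:L b4@9:R b2@10:L b3@11:R b1@13:R b5@14:L]
Beat 8 (L): throw ball6 h=7 -> lands@15:R; in-air after throw: [b4@9:R b2@10:L b3@11:R b1@13:R b5@14:L b6@15:R]
Beat 9 (R): throw ball4 h=9 -> lands@18:L; in-air after throw: [b2@10:L b3@11:R b1@13:R b5@14:L b6@15:R b4@18:L]
Beat 10 (L): throw ball2 h=2 -> lands@12:L; in-air after throw: [b3@11:R b2@12:L b1@13:R b5@14:L b6@15:R b4@18:L]
Beat 11 (R): throw ball3 h=6 -> lands@17:R; in-air after throw: [b2@12:L b1@13:R b5@14:L b6@15:R b3@17:R b4@18:L]
Beat 12 (L): throw ball2 h=7 -> lands@19:R; in-air after throw: [b1@13:R b5@14:L b6@15:R b3@17:R b4@18:L b2@19:R]
Ball 2: thrown@1 h=9 -> first land @10; rethrown@10 h=2 -> second land @12

Answer: 10 12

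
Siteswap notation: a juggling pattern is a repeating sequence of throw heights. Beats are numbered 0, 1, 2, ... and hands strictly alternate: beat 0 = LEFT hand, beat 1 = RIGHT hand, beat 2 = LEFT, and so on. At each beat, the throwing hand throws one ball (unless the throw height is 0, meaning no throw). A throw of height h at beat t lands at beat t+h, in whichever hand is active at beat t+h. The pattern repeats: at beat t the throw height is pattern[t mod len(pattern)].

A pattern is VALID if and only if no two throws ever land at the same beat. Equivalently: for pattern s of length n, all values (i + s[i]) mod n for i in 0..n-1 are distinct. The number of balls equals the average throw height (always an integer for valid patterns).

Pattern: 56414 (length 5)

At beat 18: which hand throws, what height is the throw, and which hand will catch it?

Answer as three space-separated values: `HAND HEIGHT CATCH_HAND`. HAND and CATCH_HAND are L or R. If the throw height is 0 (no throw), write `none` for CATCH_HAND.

Answer: L 1 R

Derivation:
Beat 18: 18 mod 2 = 0, so hand = L
Throw height = pattern[18 mod 5] = pattern[3] = 1
Lands at beat 18+1=19, 19 mod 2 = 1, so catch hand = R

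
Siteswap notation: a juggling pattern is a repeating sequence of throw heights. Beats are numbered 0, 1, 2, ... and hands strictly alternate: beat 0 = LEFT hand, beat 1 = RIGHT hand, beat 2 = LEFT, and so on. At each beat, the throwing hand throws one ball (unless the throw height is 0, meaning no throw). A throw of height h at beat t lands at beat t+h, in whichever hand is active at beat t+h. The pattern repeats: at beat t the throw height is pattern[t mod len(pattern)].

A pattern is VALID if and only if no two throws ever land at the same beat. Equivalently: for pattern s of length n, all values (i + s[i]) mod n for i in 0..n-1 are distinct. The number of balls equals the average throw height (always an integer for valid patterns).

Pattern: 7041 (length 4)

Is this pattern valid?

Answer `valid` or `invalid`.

i=0: (i + s[i]) mod n = (0 + 7) mod 4 = 3
i=1: (i + s[i]) mod n = (1 + 0) mod 4 = 1
i=2: (i + s[i]) mod n = (2 + 4) mod 4 = 2
i=3: (i + s[i]) mod n = (3 + 1) mod 4 = 0
Residues: [3, 1, 2, 0], distinct: True

Answer: valid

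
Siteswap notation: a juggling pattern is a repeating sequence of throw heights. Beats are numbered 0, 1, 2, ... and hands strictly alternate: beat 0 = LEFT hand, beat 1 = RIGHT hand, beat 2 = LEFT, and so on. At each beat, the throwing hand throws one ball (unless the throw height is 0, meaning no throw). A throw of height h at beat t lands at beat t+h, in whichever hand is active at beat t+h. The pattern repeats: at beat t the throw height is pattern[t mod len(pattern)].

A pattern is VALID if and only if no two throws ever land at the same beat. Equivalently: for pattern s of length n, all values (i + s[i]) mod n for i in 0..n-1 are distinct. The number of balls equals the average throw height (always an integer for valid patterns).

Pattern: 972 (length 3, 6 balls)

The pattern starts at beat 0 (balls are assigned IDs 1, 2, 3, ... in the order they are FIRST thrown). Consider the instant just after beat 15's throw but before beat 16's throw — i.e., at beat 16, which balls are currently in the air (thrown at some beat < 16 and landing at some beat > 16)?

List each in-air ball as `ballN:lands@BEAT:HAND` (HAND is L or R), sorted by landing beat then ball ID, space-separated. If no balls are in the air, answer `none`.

Beat 0 (L): throw ball1 h=9 -> lands@9:R; in-air after throw: [b1@9:R]
Beat 1 (R): throw ball2 h=7 -> lands@8:L; in-air after throw: [b2@8:L b1@9:R]
Beat 2 (L): throw ball3 h=2 -> lands@4:L; in-air after throw: [b3@4:L b2@8:L b1@9:R]
Beat 3 (R): throw ball4 h=9 -> lands@12:L; in-air after throw: [b3@4:L b2@8:L b1@9:R b4@12:L]
Beat 4 (L): throw ball3 h=7 -> lands@11:R; in-air after throw: [b2@8:L b1@9:R b3@11:R b4@12:L]
Beat 5 (R): throw ball5 h=2 -> lands@7:R; in-air after throw: [b5@7:R b2@8:L b1@9:R b3@11:R b4@12:L]
Beat 6 (L): throw ball6 h=9 -> lands@15:R; in-air after throw: [b5@7:R b2@8:L b1@9:R b3@11:R b4@12:L b6@15:R]
Beat 7 (R): throw ball5 h=7 -> lands@14:L; in-air after throw: [b2@8:L b1@9:R b3@11:R b4@12:L b5@14:L b6@15:R]
Beat 8 (L): throw ball2 h=2 -> lands@10:L; in-air after throw: [b1@9:R b2@10:L b3@11:R b4@12:L b5@14:L b6@15:R]
Beat 9 (R): throw ball1 h=9 -> lands@18:L; in-air after throw: [b2@10:L b3@11:R b4@12:L b5@14:L b6@15:R b1@18:L]
Beat 10 (L): throw ball2 h=7 -> lands@17:R; in-air after throw: [b3@11:R b4@12:L b5@14:L b6@15:R b2@17:R b1@18:L]
Beat 11 (R): throw ball3 h=2 -> lands@13:R; in-air after throw: [b4@12:L b3@13:R b5@14:L b6@15:R b2@17:R b1@18:L]
Beat 12 (L): throw ball4 h=9 -> lands@21:R; in-air after throw: [b3@13:R b5@14:L b6@15:R b2@17:R b1@18:L b4@21:R]
Beat 13 (R): throw ball3 h=7 -> lands@20:L; in-air after throw: [b5@14:L b6@15:R b2@17:R b1@18:L b3@20:L b4@21:R]
Beat 14 (L): throw ball5 h=2 -> lands@16:L; in-air after throw: [b6@15:R b5@16:L b2@17:R b1@18:L b3@20:L b4@21:R]
Beat 15 (R): throw ball6 h=9 -> lands@24:L; in-air after throw: [b5@16:L b2@17:R b1@18:L b3@20:L b4@21:R b6@24:L]
Beat 16 (L): throw ball5 h=7 -> lands@23:R; in-air after throw: [b2@17:R b1@18:L b3@20:L b4@21:R b5@23:R b6@24:L]

Answer: ball2:lands@17:R ball1:lands@18:L ball3:lands@20:L ball4:lands@21:R ball6:lands@24:L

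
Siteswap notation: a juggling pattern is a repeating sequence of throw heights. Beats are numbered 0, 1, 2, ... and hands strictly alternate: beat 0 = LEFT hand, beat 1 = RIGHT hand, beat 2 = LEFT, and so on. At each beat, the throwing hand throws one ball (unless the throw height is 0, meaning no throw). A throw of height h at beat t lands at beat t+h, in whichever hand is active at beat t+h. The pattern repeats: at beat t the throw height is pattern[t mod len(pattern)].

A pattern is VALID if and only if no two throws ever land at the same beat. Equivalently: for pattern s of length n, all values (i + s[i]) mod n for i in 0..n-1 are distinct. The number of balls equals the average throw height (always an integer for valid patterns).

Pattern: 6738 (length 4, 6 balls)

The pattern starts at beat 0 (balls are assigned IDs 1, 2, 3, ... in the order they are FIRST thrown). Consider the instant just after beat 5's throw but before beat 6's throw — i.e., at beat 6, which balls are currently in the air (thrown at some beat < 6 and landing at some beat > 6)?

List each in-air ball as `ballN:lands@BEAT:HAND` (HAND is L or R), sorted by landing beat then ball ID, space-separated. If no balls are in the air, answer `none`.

Answer: ball2:lands@8:L ball5:lands@10:L ball4:lands@11:R ball3:lands@12:L

Derivation:
Beat 0 (L): throw ball1 h=6 -> lands@6:L; in-air after throw: [b1@6:L]
Beat 1 (R): throw ball2 h=7 -> lands@8:L; in-air after throw: [b1@6:L b2@8:L]
Beat 2 (L): throw ball3 h=3 -> lands@5:R; in-air after throw: [b3@5:R b1@6:L b2@8:L]
Beat 3 (R): throw ball4 h=8 -> lands@11:R; in-air after throw: [b3@5:R b1@6:L b2@8:L b4@11:R]
Beat 4 (L): throw ball5 h=6 -> lands@10:L; in-air after throw: [b3@5:R b1@6:L b2@8:L b5@10:L b4@11:R]
Beat 5 (R): throw ball3 h=7 -> lands@12:L; in-air after throw: [b1@6:L b2@8:L b5@10:L b4@11:R b3@12:L]
Beat 6 (L): throw ball1 h=3 -> lands@9:R; in-air after throw: [b2@8:L b1@9:R b5@10:L b4@11:R b3@12:L]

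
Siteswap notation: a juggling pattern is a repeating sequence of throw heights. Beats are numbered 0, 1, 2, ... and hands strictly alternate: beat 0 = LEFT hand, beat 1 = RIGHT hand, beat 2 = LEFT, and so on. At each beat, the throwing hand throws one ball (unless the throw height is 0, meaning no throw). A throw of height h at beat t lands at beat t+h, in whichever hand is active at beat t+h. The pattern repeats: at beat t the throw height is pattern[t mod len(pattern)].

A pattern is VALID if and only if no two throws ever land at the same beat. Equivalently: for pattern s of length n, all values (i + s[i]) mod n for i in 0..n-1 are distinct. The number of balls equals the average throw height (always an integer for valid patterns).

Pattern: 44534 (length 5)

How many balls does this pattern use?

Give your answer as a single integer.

Pattern = [4, 4, 5, 3, 4], length n = 5
  position 0: throw height = 4, running sum = 4
  position 1: throw height = 4, running sum = 8
  position 2: throw height = 5, running sum = 13
  position 3: throw height = 3, running sum = 16
  position 4: throw height = 4, running sum = 20
Total sum = 20; balls = sum / n = 20 / 5 = 4

Answer: 4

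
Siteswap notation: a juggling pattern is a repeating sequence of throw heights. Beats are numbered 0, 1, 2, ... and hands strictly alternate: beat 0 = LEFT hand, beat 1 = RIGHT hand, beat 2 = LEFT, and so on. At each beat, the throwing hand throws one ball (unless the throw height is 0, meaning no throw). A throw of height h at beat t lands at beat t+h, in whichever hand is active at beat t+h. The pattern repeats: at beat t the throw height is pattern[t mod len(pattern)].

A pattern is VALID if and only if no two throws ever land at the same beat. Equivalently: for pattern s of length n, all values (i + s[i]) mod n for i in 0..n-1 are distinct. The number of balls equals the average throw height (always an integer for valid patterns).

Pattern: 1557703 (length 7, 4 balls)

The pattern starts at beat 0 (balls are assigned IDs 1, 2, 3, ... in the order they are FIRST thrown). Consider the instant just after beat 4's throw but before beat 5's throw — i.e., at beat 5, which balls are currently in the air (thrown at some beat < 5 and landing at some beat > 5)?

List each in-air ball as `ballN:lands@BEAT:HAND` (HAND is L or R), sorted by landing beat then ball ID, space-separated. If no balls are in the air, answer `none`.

Answer: ball1:lands@6:L ball2:lands@7:R ball3:lands@10:L ball4:lands@11:R

Derivation:
Beat 0 (L): throw ball1 h=1 -> lands@1:R; in-air after throw: [b1@1:R]
Beat 1 (R): throw ball1 h=5 -> lands@6:L; in-air after throw: [b1@6:L]
Beat 2 (L): throw ball2 h=5 -> lands@7:R; in-air after throw: [b1@6:L b2@7:R]
Beat 3 (R): throw ball3 h=7 -> lands@10:L; in-air after throw: [b1@6:L b2@7:R b3@10:L]
Beat 4 (L): throw ball4 h=7 -> lands@11:R; in-air after throw: [b1@6:L b2@7:R b3@10:L b4@11:R]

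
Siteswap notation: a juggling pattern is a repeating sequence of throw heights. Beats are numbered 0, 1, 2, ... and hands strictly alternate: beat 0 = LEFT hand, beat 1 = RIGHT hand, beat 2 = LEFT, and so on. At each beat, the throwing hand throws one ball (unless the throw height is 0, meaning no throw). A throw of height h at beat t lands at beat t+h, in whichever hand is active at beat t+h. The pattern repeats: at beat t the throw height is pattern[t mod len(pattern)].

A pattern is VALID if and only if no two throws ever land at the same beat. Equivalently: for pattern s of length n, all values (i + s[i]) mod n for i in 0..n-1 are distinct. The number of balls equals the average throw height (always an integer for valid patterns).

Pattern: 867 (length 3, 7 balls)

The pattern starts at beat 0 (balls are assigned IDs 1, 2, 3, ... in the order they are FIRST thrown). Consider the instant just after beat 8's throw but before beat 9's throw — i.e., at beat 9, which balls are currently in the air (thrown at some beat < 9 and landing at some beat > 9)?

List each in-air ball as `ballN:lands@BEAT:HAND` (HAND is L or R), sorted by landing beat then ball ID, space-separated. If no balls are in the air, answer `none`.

Answer: ball5:lands@10:L ball4:lands@11:R ball6:lands@12:L ball2:lands@13:R ball7:lands@14:L ball1:lands@15:R

Derivation:
Beat 0 (L): throw ball1 h=8 -> lands@8:L; in-air after throw: [b1@8:L]
Beat 1 (R): throw ball2 h=6 -> lands@7:R; in-air after throw: [b2@7:R b1@8:L]
Beat 2 (L): throw ball3 h=7 -> lands@9:R; in-air after throw: [b2@7:R b1@8:L b3@9:R]
Beat 3 (R): throw ball4 h=8 -> lands@11:R; in-air after throw: [b2@7:R b1@8:L b3@9:R b4@11:R]
Beat 4 (L): throw ball5 h=6 -> lands@10:L; in-air after throw: [b2@7:R b1@8:L b3@9:R b5@10:L b4@11:R]
Beat 5 (R): throw ball6 h=7 -> lands@12:L; in-air after throw: [b2@7:R b1@8:L b3@9:R b5@10:L b4@11:R b6@12:L]
Beat 6 (L): throw ball7 h=8 -> lands@14:L; in-air after throw: [b2@7:R b1@8:L b3@9:R b5@10:L b4@11:R b6@12:L b7@14:L]
Beat 7 (R): throw ball2 h=6 -> lands@13:R; in-air after throw: [b1@8:L b3@9:R b5@10:L b4@11:R b6@12:L b2@13:R b7@14:L]
Beat 8 (L): throw ball1 h=7 -> lands@15:R; in-air after throw: [b3@9:R b5@10:L b4@11:R b6@12:L b2@13:R b7@14:L b1@15:R]
Beat 9 (R): throw ball3 h=8 -> lands@17:R; in-air after throw: [b5@10:L b4@11:R b6@12:L b2@13:R b7@14:L b1@15:R b3@17:R]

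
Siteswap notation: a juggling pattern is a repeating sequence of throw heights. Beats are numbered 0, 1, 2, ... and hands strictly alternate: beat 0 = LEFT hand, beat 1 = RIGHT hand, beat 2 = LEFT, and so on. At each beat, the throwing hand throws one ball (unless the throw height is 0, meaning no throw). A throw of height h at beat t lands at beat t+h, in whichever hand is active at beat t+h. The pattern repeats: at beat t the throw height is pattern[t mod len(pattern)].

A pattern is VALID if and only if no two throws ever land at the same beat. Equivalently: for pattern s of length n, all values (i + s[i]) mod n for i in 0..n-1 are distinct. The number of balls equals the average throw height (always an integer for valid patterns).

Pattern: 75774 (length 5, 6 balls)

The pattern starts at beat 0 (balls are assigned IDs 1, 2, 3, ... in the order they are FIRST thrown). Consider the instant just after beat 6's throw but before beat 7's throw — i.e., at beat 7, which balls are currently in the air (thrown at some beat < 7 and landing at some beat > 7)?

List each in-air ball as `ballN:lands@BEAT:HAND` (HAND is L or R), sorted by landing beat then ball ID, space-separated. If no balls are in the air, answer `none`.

Beat 0 (L): throw ball1 h=7 -> lands@7:R; in-air after throw: [b1@7:R]
Beat 1 (R): throw ball2 h=5 -> lands@6:L; in-air after throw: [b2@6:L b1@7:R]
Beat 2 (L): throw ball3 h=7 -> lands@9:R; in-air after throw: [b2@6:L b1@7:R b3@9:R]
Beat 3 (R): throw ball4 h=7 -> lands@10:L; in-air after throw: [b2@6:L b1@7:R b3@9:R b4@10:L]
Beat 4 (L): throw ball5 h=4 -> lands@8:L; in-air after throw: [b2@6:L b1@7:R b5@8:L b3@9:R b4@10:L]
Beat 5 (R): throw ball6 h=7 -> lands@12:L; in-air after throw: [b2@6:L b1@7:R b5@8:L b3@9:R b4@10:L b6@12:L]
Beat 6 (L): throw ball2 h=5 -> lands@11:R; in-air after throw: [b1@7:R b5@8:L b3@9:R b4@10:L b2@11:R b6@12:L]
Beat 7 (R): throw ball1 h=7 -> lands@14:L; in-air after throw: [b5@8:L b3@9:R b4@10:L b2@11:R b6@12:L b1@14:L]

Answer: ball5:lands@8:L ball3:lands@9:R ball4:lands@10:L ball2:lands@11:R ball6:lands@12:L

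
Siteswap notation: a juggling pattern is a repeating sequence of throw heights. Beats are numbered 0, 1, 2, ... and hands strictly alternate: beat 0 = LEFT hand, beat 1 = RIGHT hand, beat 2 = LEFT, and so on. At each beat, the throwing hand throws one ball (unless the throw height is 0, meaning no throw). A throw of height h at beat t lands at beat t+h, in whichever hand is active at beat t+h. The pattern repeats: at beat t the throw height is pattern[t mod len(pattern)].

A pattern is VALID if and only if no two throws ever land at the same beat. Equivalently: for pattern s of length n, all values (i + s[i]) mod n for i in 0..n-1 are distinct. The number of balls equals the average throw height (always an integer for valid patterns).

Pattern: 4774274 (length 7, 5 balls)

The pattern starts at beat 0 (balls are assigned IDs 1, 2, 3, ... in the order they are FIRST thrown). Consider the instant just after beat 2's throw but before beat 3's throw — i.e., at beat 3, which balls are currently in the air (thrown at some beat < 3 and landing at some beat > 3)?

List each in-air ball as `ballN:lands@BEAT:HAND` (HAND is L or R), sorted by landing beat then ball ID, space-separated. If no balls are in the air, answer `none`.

Answer: ball1:lands@4:L ball2:lands@8:L ball3:lands@9:R

Derivation:
Beat 0 (L): throw ball1 h=4 -> lands@4:L; in-air after throw: [b1@4:L]
Beat 1 (R): throw ball2 h=7 -> lands@8:L; in-air after throw: [b1@4:L b2@8:L]
Beat 2 (L): throw ball3 h=7 -> lands@9:R; in-air after throw: [b1@4:L b2@8:L b3@9:R]
Beat 3 (R): throw ball4 h=4 -> lands@7:R; in-air after throw: [b1@4:L b4@7:R b2@8:L b3@9:R]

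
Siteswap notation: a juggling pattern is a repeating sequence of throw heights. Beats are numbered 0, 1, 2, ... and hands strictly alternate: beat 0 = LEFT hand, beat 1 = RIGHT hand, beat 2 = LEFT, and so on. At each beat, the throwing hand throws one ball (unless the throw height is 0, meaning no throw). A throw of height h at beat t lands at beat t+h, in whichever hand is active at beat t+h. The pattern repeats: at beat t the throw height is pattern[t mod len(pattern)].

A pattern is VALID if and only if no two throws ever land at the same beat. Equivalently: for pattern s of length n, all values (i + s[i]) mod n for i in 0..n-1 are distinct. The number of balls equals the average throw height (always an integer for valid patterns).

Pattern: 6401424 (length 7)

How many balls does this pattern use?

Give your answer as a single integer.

Answer: 3

Derivation:
Pattern = [6, 4, 0, 1, 4, 2, 4], length n = 7
  position 0: throw height = 6, running sum = 6
  position 1: throw height = 4, running sum = 10
  position 2: throw height = 0, running sum = 10
  position 3: throw height = 1, running sum = 11
  position 4: throw height = 4, running sum = 15
  position 5: throw height = 2, running sum = 17
  position 6: throw height = 4, running sum = 21
Total sum = 21; balls = sum / n = 21 / 7 = 3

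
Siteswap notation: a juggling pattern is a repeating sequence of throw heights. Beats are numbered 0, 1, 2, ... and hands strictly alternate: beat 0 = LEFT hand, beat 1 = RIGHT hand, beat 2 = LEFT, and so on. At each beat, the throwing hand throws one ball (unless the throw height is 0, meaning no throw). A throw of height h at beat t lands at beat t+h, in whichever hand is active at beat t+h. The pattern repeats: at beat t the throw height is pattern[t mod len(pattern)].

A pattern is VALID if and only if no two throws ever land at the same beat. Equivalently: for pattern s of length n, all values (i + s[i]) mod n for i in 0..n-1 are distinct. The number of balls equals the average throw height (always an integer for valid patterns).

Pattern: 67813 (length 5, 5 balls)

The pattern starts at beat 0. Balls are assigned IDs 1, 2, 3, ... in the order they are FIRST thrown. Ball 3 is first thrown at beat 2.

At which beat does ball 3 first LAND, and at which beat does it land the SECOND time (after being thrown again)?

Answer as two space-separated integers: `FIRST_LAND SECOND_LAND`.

Answer: 10 16

Derivation:
Beat 0 (L): throw ball1 h=6 -> lands@6:L; in-air after throw: [b1@6:L]
Beat 1 (R): throw ball2 h=7 -> lands@8:L; in-air after throw: [b1@6:L b2@8:L]
Beat 2 (L): throw ball3 h=8 -> lands@10:L; in-air after throw: [b1@6:L b2@8:L b3@10:L]
Beat 3 (R): throw ball4 h=1 -> lands@4:L; in-air after throw: [b4@4:L b1@6:L b2@8:L b3@10:L]
Beat 4 (L): throw ball4 h=3 -> lands@7:R; in-air after throw: [b1@6:L b4@7:R b2@8:L b3@10:L]
Beat 5 (R): throw ball5 h=6 -> lands@11:R; in-air after throw: [b1@6:L b4@7:R b2@8:L b3@10:L b5@11:R]
Beat 6 (L): throw ball1 h=7 -> lands@13:R; in-air after throw: [b4@7:R b2@8:L b3@10:L b5@11:R b1@13:R]
Beat 7 (R): throw ball4 h=8 -> lands@15:R; in-air after throw: [b2@8:L b3@10:L b5@11:R b1@13:R b4@15:R]
Beat 8 (L): throw ball2 h=1 -> lands@9:R; in-air after throw: [b2@9:R b3@10:L b5@11:R b1@13:R b4@15:R]
Beat 9 (R): throw ball2 h=3 -> lands@12:L; in-air after throw: [b3@10:L b5@11:R b2@12:L b1@13:R b4@15:R]
Beat 10 (L): throw ball3 h=6 -> lands@16:L; in-air after throw: [b5@11:R b2@12:L b1@13:R b4@15:R b3@16:L]
Beat 11 (R): throw ball5 h=7 -> lands@18:L; in-air after throw: [b2@12:L b1@13:R b4@15:R b3@16:L b5@18:L]
Beat 12 (L): throw ball2 h=8 -> lands@20:L; in-air after throw: [b1@13:R b4@15:R b3@16:L b5@18:L b2@20:L]
Beat 13 (R): throw ball1 h=1 -> lands@14:L; in-air after throw: [b1@14:L b4@15:R b3@16:L b5@18:L b2@20:L]
Beat 14 (L): throw ball1 h=3 -> lands@17:R; in-air after throw: [b4@15:R b3@16:L b1@17:R b5@18:L b2@20:L]
Ball 3: thrown@2 h=8 -> first land @10; rethrown@10 h=6 -> second land @16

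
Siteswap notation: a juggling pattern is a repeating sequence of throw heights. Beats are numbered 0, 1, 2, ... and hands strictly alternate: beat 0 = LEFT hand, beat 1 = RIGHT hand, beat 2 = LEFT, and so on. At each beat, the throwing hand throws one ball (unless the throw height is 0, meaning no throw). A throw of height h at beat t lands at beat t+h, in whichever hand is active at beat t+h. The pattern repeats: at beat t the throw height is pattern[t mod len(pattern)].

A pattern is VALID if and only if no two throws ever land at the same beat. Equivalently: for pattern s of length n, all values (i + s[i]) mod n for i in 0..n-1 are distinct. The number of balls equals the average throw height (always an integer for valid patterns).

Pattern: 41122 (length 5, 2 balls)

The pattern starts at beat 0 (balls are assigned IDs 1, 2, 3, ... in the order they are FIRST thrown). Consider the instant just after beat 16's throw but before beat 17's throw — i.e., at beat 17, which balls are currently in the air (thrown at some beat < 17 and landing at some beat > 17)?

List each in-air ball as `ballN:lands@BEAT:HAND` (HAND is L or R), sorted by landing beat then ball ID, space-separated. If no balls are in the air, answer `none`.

Beat 0 (L): throw ball1 h=4 -> lands@4:L; in-air after throw: [b1@4:L]
Beat 1 (R): throw ball2 h=1 -> lands@2:L; in-air after throw: [b2@2:L b1@4:L]
Beat 2 (L): throw ball2 h=1 -> lands@3:R; in-air after throw: [b2@3:R b1@4:L]
Beat 3 (R): throw ball2 h=2 -> lands@5:R; in-air after throw: [b1@4:L b2@5:R]
Beat 4 (L): throw ball1 h=2 -> lands@6:L; in-air after throw: [b2@5:R b1@6:L]
Beat 5 (R): throw ball2 h=4 -> lands@9:R; in-air after throw: [b1@6:L b2@9:R]
Beat 6 (L): throw ball1 h=1 -> lands@7:R; in-air after throw: [b1@7:R b2@9:R]
Beat 7 (R): throw ball1 h=1 -> lands@8:L; in-air after throw: [b1@8:L b2@9:R]
Beat 8 (L): throw ball1 h=2 -> lands@10:L; in-air after throw: [b2@9:R b1@10:L]
Beat 9 (R): throw ball2 h=2 -> lands@11:R; in-air after throw: [b1@10:L b2@11:R]
Beat 10 (L): throw ball1 h=4 -> lands@14:L; in-air after throw: [b2@11:R b1@14:L]
Beat 11 (R): throw ball2 h=1 -> lands@12:L; in-air after throw: [b2@12:L b1@14:L]
Beat 12 (L): throw ball2 h=1 -> lands@13:R; in-air after throw: [b2@13:R b1@14:L]
Beat 13 (R): throw ball2 h=2 -> lands@15:R; in-air after throw: [b1@14:L b2@15:R]
Beat 14 (L): throw ball1 h=2 -> lands@16:L; in-air after throw: [b2@15:R b1@16:L]
Beat 15 (R): throw ball2 h=4 -> lands@19:R; in-air after throw: [b1@16:L b2@19:R]
Beat 16 (L): throw ball1 h=1 -> lands@17:R; in-air after throw: [b1@17:R b2@19:R]
Beat 17 (R): throw ball1 h=1 -> lands@18:L; in-air after throw: [b1@18:L b2@19:R]

Answer: ball2:lands@19:R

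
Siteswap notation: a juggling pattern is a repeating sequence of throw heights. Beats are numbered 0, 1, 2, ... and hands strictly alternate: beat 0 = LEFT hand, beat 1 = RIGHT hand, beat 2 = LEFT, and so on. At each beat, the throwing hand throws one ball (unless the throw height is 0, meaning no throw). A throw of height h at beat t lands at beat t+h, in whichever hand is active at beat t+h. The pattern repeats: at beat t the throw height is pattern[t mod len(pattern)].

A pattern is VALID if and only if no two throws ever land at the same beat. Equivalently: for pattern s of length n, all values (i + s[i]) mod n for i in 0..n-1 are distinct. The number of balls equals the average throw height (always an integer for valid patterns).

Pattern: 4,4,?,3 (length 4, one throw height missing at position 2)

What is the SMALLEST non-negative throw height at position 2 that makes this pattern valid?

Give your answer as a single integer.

i=0: (0 + 4) mod 4 = 0
i=1: (1 + 4) mod 4 = 1
i=2: s[i]=? (unknown)
i=3: (3 + 3) mod 4 = 2
Known residues: [0, 1, 2]; need a permutation of 0..3, so missing residue r = 3
Need (2 + s) mod 4 = 3; smallest s = (3 - 2) mod 4 = 1

Answer: 1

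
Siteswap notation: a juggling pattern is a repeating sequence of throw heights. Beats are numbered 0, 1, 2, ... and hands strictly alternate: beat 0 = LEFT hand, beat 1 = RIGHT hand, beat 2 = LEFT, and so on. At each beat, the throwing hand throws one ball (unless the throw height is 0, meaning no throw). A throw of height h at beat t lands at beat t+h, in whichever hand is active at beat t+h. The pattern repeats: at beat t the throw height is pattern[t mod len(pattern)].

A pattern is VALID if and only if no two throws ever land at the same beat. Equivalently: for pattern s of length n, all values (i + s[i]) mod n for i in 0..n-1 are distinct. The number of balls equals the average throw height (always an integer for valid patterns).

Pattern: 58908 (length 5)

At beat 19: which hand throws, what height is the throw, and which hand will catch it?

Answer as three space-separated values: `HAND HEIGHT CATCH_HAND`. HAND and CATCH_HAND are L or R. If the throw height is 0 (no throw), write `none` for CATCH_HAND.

Answer: R 8 R

Derivation:
Beat 19: 19 mod 2 = 1, so hand = R
Throw height = pattern[19 mod 5] = pattern[4] = 8
Lands at beat 19+8=27, 27 mod 2 = 1, so catch hand = R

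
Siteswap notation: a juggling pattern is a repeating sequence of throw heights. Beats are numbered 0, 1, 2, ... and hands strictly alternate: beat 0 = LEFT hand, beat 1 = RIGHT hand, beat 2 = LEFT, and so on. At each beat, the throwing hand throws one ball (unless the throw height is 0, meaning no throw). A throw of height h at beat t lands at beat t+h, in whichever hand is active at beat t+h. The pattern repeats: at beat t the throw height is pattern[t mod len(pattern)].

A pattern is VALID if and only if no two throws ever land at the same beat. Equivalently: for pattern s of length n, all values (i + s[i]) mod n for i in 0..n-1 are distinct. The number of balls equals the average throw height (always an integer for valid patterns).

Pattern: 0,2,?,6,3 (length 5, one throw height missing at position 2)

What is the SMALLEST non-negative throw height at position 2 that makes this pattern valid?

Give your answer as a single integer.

Answer: 4

Derivation:
i=0: (0 + 0) mod 5 = 0
i=1: (1 + 2) mod 5 = 3
i=2: s[i]=? (unknown)
i=3: (3 + 6) mod 5 = 4
i=4: (4 + 3) mod 5 = 2
Known residues: [0, 2, 3, 4]; need a permutation of 0..4, so missing residue r = 1
Need (2 + s) mod 5 = 1; smallest s = (1 - 2) mod 5 = 4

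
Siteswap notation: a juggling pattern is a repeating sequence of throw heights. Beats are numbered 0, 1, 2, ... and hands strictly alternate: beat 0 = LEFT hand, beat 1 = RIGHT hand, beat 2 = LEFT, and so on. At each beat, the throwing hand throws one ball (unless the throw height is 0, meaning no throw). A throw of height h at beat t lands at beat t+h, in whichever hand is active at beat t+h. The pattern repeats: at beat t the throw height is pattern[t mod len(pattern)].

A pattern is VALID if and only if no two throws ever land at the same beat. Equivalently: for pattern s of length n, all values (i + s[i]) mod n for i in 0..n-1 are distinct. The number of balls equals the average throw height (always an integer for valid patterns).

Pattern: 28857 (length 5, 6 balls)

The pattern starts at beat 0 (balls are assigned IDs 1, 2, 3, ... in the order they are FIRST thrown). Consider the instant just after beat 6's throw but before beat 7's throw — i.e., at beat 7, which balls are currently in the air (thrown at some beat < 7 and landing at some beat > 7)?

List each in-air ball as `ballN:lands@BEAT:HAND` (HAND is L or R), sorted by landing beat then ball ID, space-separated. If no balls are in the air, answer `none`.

Beat 0 (L): throw ball1 h=2 -> lands@2:L; in-air after throw: [b1@2:L]
Beat 1 (R): throw ball2 h=8 -> lands@9:R; in-air after throw: [b1@2:L b2@9:R]
Beat 2 (L): throw ball1 h=8 -> lands@10:L; in-air after throw: [b2@9:R b1@10:L]
Beat 3 (R): throw ball3 h=5 -> lands@8:L; in-air after throw: [b3@8:L b2@9:R b1@10:L]
Beat 4 (L): throw ball4 h=7 -> lands@11:R; in-air after throw: [b3@8:L b2@9:R b1@10:L b4@11:R]
Beat 5 (R): throw ball5 h=2 -> lands@7:R; in-air after throw: [b5@7:R b3@8:L b2@9:R b1@10:L b4@11:R]
Beat 6 (L): throw ball6 h=8 -> lands@14:L; in-air after throw: [b5@7:R b3@8:L b2@9:R b1@10:L b4@11:R b6@14:L]
Beat 7 (R): throw ball5 h=8 -> lands@15:R; in-air after throw: [b3@8:L b2@9:R b1@10:L b4@11:R b6@14:L b5@15:R]

Answer: ball3:lands@8:L ball2:lands@9:R ball1:lands@10:L ball4:lands@11:R ball6:lands@14:L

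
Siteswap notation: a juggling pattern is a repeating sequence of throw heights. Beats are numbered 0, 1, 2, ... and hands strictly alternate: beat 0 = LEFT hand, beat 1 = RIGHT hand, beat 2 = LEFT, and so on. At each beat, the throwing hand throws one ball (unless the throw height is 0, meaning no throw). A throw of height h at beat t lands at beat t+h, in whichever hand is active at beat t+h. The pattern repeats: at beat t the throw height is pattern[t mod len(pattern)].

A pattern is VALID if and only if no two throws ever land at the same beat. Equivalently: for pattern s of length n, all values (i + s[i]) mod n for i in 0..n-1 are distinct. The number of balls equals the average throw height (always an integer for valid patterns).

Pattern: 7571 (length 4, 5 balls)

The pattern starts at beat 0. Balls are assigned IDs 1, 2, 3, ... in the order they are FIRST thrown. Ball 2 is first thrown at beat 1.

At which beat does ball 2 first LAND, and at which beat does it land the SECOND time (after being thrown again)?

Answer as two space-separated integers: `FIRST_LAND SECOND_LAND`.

Answer: 6 13

Derivation:
Beat 0 (L): throw ball1 h=7 -> lands@7:R; in-air after throw: [b1@7:R]
Beat 1 (R): throw ball2 h=5 -> lands@6:L; in-air after throw: [b2@6:L b1@7:R]
Beat 2 (L): throw ball3 h=7 -> lands@9:R; in-air after throw: [b2@6:L b1@7:R b3@9:R]
Beat 3 (R): throw ball4 h=1 -> lands@4:L; in-air after throw: [b4@4:L b2@6:L b1@7:R b3@9:R]
Beat 4 (L): throw ball4 h=7 -> lands@11:R; in-air after throw: [b2@6:L b1@7:R b3@9:R b4@11:R]
Beat 5 (R): throw ball5 h=5 -> lands@10:L; in-air after throw: [b2@6:L b1@7:R b3@9:R b5@10:L b4@11:R]
Beat 6 (L): throw ball2 h=7 -> lands@13:R; in-air after throw: [b1@7:R b3@9:R b5@10:L b4@11:R b2@13:R]
Beat 7 (R): throw ball1 h=1 -> lands@8:L; in-air after throw: [b1@8:L b3@9:R b5@10:L b4@11:R b2@13:R]
Beat 8 (L): throw ball1 h=7 -> lands@15:R; in-air after throw: [b3@9:R b5@10:L b4@11:R b2@13:R b1@15:R]
Beat 9 (R): throw ball3 h=5 -> lands@14:L; in-air after throw: [b5@10:L b4@11:R b2@13:R b3@14:L b1@15:R]
Beat 10 (L): throw ball5 h=7 -> lands@17:R; in-air after throw: [b4@11:R b2@13:R b3@14:L b1@15:R b5@17:R]
Beat 11 (R): throw ball4 h=1 -> lands@12:L; in-air after throw: [b4@12:L b2@13:R b3@14:L b1@15:R b5@17:R]
Beat 12 (L): throw ball4 h=7 -> lands@19:R; in-air after throw: [b2@13:R b3@14:L b1@15:R b5@17:R b4@19:R]
Beat 13 (R): throw ball2 h=5 -> lands@18:L; in-air after throw: [b3@14:L b1@15:R b5@17:R b2@18:L b4@19:R]
Ball 2: thrown@1 h=5 -> first land @6; rethrown@6 h=7 -> second land @13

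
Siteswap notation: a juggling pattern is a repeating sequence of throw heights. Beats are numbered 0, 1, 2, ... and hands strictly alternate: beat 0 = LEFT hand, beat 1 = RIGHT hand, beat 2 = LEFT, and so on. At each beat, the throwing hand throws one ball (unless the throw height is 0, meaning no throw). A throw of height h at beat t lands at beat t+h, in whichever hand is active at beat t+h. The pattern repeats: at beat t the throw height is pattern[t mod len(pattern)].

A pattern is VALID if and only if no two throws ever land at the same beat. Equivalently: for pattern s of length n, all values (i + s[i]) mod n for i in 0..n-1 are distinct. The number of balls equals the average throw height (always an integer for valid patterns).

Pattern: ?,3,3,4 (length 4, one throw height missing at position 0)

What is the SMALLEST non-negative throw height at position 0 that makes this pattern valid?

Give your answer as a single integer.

Answer: 2

Derivation:
i=0: s[i]=? (unknown)
i=1: (1 + 3) mod 4 = 0
i=2: (2 + 3) mod 4 = 1
i=3: (3 + 4) mod 4 = 3
Known residues: [0, 1, 3]; need a permutation of 0..3, so missing residue r = 2
Need (0 + s) mod 4 = 2; smallest s = (2 - 0) mod 4 = 2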